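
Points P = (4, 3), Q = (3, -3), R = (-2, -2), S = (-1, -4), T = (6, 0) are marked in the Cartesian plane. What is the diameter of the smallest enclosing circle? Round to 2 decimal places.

8.62

The minimum enclosing circle is determined by three boundary points: P, S, T.
Their circumcentre is (101/58, -39/58) with r² = 31265/1682.
The farthest remaining point R is at distance² 26509/1682 ≤ 31265/1682.
Diameter = 2r = 2√(31265/1682) ≈ 8.62.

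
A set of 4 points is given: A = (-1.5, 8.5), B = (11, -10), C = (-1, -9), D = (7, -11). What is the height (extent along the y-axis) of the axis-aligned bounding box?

max y = 8.5, min y = -11, so height = 19.5.

19.5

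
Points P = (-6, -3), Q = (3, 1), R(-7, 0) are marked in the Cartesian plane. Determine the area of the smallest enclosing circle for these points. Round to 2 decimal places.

Side lengths²: PQ² = 97, PR² = 10, QR² = 101.
Since QR² = 101 < 97 + 10 = 107, the triangle is acute, so the smallest enclosing circle is the circumcircle.
Circumcentre = (-121/62, 1/62), r² = 48985/1922.
Area = π·r² = π·48985/1922 ≈ 80.07.

80.07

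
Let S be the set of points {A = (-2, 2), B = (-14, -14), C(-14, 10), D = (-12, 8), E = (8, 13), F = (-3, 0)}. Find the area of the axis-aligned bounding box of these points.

594

x ranges over [-14, 8], width 22.
y ranges over [-14, 13], height 27.
Area = 22 × 27 = 594.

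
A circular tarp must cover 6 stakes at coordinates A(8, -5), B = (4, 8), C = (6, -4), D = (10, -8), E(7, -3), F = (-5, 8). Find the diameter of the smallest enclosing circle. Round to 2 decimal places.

21.93

The farthest pair is D–F with squared distance 481. The circle on this segment as diameter has centre (2.5, 0) and r² = 481/4 = 120.25.
Check A: distance² to centre = 55.25 ≤ 120.25, so it lies inside.
All remaining points lie in this disk, and no smaller disk contains both endpoints, so this is the minimum enclosing circle.
Diameter = 2r = 2√(120.25) ≈ 21.93.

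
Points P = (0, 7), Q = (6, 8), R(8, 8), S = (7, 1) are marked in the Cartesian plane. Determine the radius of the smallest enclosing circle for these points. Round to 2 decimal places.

4.78

By Welzl's lemma the MEC is supported by two points (diametrically opposite) or three points (on a circumcircle).
The minimum enclosing circle is determined by three boundary points: P, R, S.
Their circumcentre is (95/22, 109/22) with r² = 5525/242.
The farthest remaining point Q is at distance² 2929/242 ≤ 5525/242.
r = √(5525/242) ≈ 4.78.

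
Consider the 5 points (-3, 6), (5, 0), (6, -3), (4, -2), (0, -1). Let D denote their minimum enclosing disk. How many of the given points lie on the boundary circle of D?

The farthest pair is (-3, 6)–(6, -3) with squared distance 162. The circle on this segment as diameter has centre (1.5, 1.5) and r² = 162/4 = 40.5.
Check (5, 0): distance² to centre = 14.5 ≤ 40.5, so it lies inside.
All remaining points lie in this disk, and no smaller disk contains both endpoints, so this is the minimum enclosing circle.
The points at distance exactly r from the centre are (-3, 6), (6, -3) — 2 points.

2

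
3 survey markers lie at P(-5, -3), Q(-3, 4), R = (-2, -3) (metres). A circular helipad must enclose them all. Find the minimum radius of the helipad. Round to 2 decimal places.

Side lengths²: PQ² = 53, PR² = 9, QR² = 50.
Since PQ² = 53 < 50 + 9 = 59, the triangle is acute, so the smallest enclosing circle is the circumcircle.
Circumcentre = (-3.5, 5/14), r² = 1325/98.
r = √(1325/98) ≈ 3.68.

3.68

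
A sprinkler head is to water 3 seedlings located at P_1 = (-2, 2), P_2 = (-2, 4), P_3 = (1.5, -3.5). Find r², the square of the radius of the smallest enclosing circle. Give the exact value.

17.125

Side lengths²: P_1P_2² = 4, P_1P_3² = 42.5, P_2P_3² = 68.5.
Since P_2P_3² = 68.5 ≥ 42.5 + 4 = 46.5, the angle opposite P_2P_3 is not acute, so the smallest enclosing circle has P_2P_3 as diameter.
Centre = midpoint of P_2P_3 = (-0.25, 0.25), r² = 68.5/4 = 17.125.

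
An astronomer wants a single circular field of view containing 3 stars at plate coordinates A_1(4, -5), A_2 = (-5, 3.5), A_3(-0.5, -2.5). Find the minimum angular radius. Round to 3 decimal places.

6.190

Side lengths²: A_1A_2² = 153.25, A_1A_3² = 26.5, A_2A_3² = 56.25.
Since A_1A_2² = 153.25 ≥ 56.25 + 26.5 = 82.75, the angle opposite A_1A_2 is not acute, so the smallest enclosing circle has A_1A_2 as diameter.
Centre = midpoint of A_1A_2 = (-0.5, -0.75), r² = 153.25/4 = 38.3125.
r = √(38.3125) ≈ 6.190.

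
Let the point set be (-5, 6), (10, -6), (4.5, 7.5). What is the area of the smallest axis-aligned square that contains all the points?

The bounding box has width 15 and height 13.5.
An axis-aligned square enclosing the set must have side ≥ max(width, height).
So the minimum side is max(15, 13.5) = 15.
Area = 15² = 225.

225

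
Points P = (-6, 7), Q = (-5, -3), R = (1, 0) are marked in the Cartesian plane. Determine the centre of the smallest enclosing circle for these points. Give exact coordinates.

Side lengths²: PQ² = 101, PR² = 98, QR² = 45.
Since PQ² = 101 < 98 + 45 = 143, the triangle is acute, so the smallest enclosing circle is the circumcircle.
Circumcentre = (-23/6, 13/6), r² = 505/18.
Centre = (-23/6, 13/6).

(-23/6, 13/6)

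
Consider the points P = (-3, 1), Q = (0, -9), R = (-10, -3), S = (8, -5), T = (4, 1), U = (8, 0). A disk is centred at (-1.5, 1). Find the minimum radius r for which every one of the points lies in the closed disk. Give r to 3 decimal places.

The required radius is the distance from (-1.5, 1) to the farthest point.
Squared distances: 2.25, 102.25, 88.25, 126.25, 30.25, 91.25.
Maximum is 126.25, attained at S.
r = √(126.25) ≈ 11.236.

11.236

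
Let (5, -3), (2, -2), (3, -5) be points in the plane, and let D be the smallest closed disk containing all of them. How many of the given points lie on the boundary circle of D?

Call the three points A, B, C in the order given.
Side lengths²: AB² = 10, AC² = 8, BC² = 10.
Since BC² = 10 < 10 + 8 = 18, the triangle is acute, so the smallest enclosing circle is the circumcircle.
Circumcentre = (3.25, -3.25), r² = 3.125.
The points at distance exactly r from the centre are (5, -3), (2, -2), (3, -5) — 3 points.

3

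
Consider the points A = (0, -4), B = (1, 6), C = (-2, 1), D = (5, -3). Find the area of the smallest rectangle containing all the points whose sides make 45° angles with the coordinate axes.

71.5

In coordinates u = x + y, v = x − y the rectangle is axis-aligned; the map (x,y)→(u,v) scales areas by 2.
u-values: -4, 7, -1, 2; range = 7 − (-4) = 11.
v-values: 4, -5, -3, 8; range = 8 − (-5) = 13.
Area = (11 × 13) / 2 = 71.5.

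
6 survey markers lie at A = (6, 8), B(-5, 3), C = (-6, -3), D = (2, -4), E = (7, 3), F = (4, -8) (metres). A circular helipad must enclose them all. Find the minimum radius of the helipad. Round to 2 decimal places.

8.63

A smallest enclosing disk is always determined by at most three of the input points on its boundary.
The minimum enclosing circle is determined by three boundary points: A, C, F.
Their circumcentre is (33/17, 13/34) with r² = 86125/1156.
The farthest remaining point B is at distance² 63617/1156 ≤ 86125/1156.
r = √(86125/1156) ≈ 8.63.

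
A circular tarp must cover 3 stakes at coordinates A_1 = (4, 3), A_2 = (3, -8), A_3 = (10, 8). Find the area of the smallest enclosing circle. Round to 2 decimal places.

Side lengths²: A_1A_2² = 122, A_1A_3² = 61, A_2A_3² = 305.
Since A_2A_3² = 305 ≥ 122 + 61 = 183, the angle opposite A_2A_3 is not acute, so the smallest enclosing circle has A_2A_3 as diameter.
Centre = midpoint of A_2A_3 = (6.5, 0), r² = 305/4 = 76.25.
Area = π·r² = π·76.25 ≈ 239.55.

239.55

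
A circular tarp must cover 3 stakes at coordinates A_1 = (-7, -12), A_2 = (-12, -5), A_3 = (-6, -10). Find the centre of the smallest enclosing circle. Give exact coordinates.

Side lengths²: A_1A_2² = 74, A_1A_3² = 5, A_2A_3² = 61.
Since A_1A_2² = 74 ≥ 61 + 5 = 66, the angle opposite A_1A_2 is not acute, so the smallest enclosing circle has A_1A_2 as diameter.
Centre = midpoint of A_1A_2 = (-9.5, -8.5), r² = 74/4 = 18.5.
Centre = (-9.5, -8.5).

(-9.5, -8.5)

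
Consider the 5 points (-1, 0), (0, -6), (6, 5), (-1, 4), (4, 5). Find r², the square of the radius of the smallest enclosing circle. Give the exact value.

By Welzl's lemma the MEC is supported by two points (diametrically opposite) or three points (on a circumcircle).
The farthest pair is (0, -6)–(6, 5) with squared distance 157. The circle on this segment as diameter has centre (3, -0.5) and r² = 157/4 = 39.25.
Check (-1, 0): distance² to centre = 16.25 ≤ 39.25, so it lies inside.
All remaining points lie in this disk, and no smaller disk contains both endpoints, so this is the minimum enclosing circle.

39.25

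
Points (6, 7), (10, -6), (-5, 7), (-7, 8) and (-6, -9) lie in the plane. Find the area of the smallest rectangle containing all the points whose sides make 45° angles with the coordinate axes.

434

In coordinates u = x + y, v = x − y the rectangle is axis-aligned; the map (x,y)→(u,v) scales areas by 2.
u-values: 13, 4, 2, 1, -15; range = 13 − (-15) = 28.
v-values: -1, 16, -12, -15, 3; range = 16 − (-15) = 31.
Area = (28 × 31) / 2 = 434.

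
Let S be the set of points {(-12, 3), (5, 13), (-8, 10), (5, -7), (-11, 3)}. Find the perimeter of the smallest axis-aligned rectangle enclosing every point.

Width = max x − min x = 5 − (-12) = 17.
Height = max y − min y = 13 − (-7) = 20.
Perimeter = 2(17 + 20) = 74.

74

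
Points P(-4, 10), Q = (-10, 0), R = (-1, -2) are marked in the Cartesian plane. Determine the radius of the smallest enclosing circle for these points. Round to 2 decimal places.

Side lengths²: PQ² = 136, PR² = 153, QR² = 85.
Since PR² = 153 < 136 + 85 = 221, the triangle is acute, so the smallest enclosing circle is the circumcircle.
Circumcentre = (-4.5, 3.5), r² = 42.5.
r = √(42.5) ≈ 6.52.

6.52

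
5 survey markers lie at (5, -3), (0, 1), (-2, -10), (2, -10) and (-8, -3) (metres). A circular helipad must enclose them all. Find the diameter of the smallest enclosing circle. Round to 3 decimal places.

13.280

By Welzl's lemma the MEC is supported by two points (diametrically opposite) or three points (on a circumcircle).
The minimum enclosing circle is determined by three boundary points: (5, -3), (2, -10), (-8, -3).
Their circumcentre is (-1.5, -61/14) with r² = 4321/98.
The farthest remaining point (-2, -10) is at distance² 3145/98 ≤ 4321/98.
Diameter = 2r = 2√(4321/98) ≈ 13.280.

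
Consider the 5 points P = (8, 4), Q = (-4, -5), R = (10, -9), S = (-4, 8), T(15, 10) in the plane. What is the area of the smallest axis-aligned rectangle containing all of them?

361

x ranges over [-4, 15], width 19.
y ranges over [-9, 10], height 19.
Area = 19 × 19 = 361.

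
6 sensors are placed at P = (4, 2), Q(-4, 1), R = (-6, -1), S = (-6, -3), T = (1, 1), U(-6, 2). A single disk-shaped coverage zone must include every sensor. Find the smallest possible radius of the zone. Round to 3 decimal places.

The minimum enclosing circle of a finite set is fixed by two of the points (as a diameter) or three (as a circumcircle).
The farthest pair is P–S with squared distance 125. The circle on this segment as diameter has centre (-1, -0.5) and r² = 125/4 = 31.25.
Check Q: distance² to centre = 11.25 ≤ 31.25, so it lies inside.
All remaining points lie in this disk, and no smaller disk contains both endpoints, so this is the minimum enclosing circle.
r = √(31.25) ≈ 5.590.

5.590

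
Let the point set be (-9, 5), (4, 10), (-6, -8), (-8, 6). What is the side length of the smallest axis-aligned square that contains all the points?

18

The bounding box has width 13 and height 18.
An axis-aligned square enclosing the set must have side ≥ max(width, height).
So the minimum side is max(13, 18) = 18.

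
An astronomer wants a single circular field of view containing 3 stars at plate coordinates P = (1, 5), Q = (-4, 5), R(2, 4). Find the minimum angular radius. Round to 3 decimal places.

3.041

Side lengths²: PQ² = 25, PR² = 2, QR² = 37.
Since QR² = 37 ≥ 25 + 2 = 27, the angle opposite QR is not acute, so the smallest enclosing circle has QR as diameter.
Centre = midpoint of QR = (-1, 4.5), r² = 37/4 = 9.25.
r = √(9.25) ≈ 3.041.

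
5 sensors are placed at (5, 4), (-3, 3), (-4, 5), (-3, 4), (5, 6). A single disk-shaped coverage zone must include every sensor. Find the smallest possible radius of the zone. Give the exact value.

41/9

By Welzl's lemma the MEC is supported by two points (diametrically opposite) or three points (on a circumcircle).
The minimum enclosing circle is determined by three boundary points: (5, 4), (-4, 5), (5, 6).
Their circumcentre is (5/9, 5) with r² = 1681/81.
The farthest remaining point (-3, 3) is at distance² 1348/81 ≤ 1681/81.
r = √(1681/81) = 41/9.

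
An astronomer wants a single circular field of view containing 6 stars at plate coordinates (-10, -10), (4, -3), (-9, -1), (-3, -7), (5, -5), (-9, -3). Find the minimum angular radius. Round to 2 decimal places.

8.02

A smallest enclosing disk is always determined by at most three of the input points on its boundary.
The minimum enclosing circle is determined by three boundary points: (-10, -10), (-9, -1), (5, -5).
Their circumcentre is (-38/13, -81/13) with r² = 10865/169.
The farthest remaining point (4, -3) is at distance² 9864/169 ≤ 10865/169.
r = √(10865/169) ≈ 8.02.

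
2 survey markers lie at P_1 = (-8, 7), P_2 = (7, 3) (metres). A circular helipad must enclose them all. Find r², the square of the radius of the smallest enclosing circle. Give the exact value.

The smallest circle enclosing two points has them as diameter endpoints.
Centre = midpoint = (-0.5, 5); r² = |P_1P_2|²/4 = 241/4 = 60.25.

60.25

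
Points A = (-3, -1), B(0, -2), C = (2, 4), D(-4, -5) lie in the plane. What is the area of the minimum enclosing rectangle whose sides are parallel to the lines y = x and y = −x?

30

In coordinates u = x + y, v = x − y the rectangle is axis-aligned; the map (x,y)→(u,v) scales areas by 2.
u-values: -4, -2, 6, -9; range = 6 − (-9) = 15.
v-values: -2, 2, -2, 1; range = 2 − (-2) = 4.
Area = (15 × 4) / 2 = 30.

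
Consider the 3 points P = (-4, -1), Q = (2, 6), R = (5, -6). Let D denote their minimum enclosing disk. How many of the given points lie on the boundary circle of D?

Side lengths²: PQ² = 85, PR² = 106, QR² = 153.
Since QR² = 153 < 106 + 85 = 191, the triangle is acute, so the smallest enclosing circle is the circumcircle.
Circumcentre = (141/62, -19/62), r² = 76585/1922.
The points at distance exactly r from the centre are P, Q, R — 3 points.

3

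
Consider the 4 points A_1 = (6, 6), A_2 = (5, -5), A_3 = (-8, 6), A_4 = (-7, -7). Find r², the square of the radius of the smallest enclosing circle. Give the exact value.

The minimum enclosing circle is determined by three boundary points: A_1, A_3, A_4.
Their circumcentre is (-1, 0) with r² = 85.
The farthest remaining point A_2 is at distance² 61 ≤ 85.

85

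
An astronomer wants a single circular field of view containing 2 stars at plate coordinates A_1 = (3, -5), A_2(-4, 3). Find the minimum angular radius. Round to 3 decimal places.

5.315

The smallest circle enclosing two points has them as diameter endpoints.
Centre = midpoint = (-0.5, -1); r² = |A_1A_2|²/4 = 113/4 = 28.25.
r = √(28.25) ≈ 5.315.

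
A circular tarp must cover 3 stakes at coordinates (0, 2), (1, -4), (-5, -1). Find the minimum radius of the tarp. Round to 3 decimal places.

3.605

Call the three points A, B, C in the order given.
Side lengths²: AB² = 37, AC² = 34, BC² = 45.
Since BC² = 45 < 37 + 34 = 71, the triangle is acute, so the smallest enclosing circle is the circumcircle.
Circumcentre = (-31/22, -29/22), r² = 3145/242.
r = √(3145/242) ≈ 3.605.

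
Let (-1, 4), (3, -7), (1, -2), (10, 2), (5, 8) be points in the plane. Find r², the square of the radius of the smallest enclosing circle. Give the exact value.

57.25

The farthest pair is (3, -7)–(5, 8) with squared distance 229. The circle on this segment as diameter has centre (4, 0.5) and r² = 229/4 = 57.25.
Check (-1, 4): distance² to centre = 37.25 ≤ 57.25, so it lies inside.
All remaining points lie in this disk, and no smaller disk contains both endpoints, so this is the minimum enclosing circle.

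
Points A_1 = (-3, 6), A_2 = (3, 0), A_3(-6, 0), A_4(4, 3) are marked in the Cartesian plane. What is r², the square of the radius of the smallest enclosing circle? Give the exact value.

By Welzl's lemma the MEC is supported by two points (diametrically opposite) or three points (on a circumcircle).
The farthest pair is A_3–A_4 with squared distance 109. The circle on this segment as diameter has centre (-1, 1.5) and r² = 109/4 = 27.25.
Check A_1: distance² to centre = 24.25 ≤ 27.25, so it lies inside.
All remaining points lie in this disk, and no smaller disk contains both endpoints, so this is the minimum enclosing circle.

27.25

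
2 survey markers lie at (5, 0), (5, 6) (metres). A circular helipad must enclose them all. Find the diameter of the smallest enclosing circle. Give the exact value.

6

The smallest circle enclosing two points has them as diameter endpoints.
Centre = midpoint = (5, 3); r² = |(5, 0)−(5, 6)|²/4 = 36/4 = 9.
Diameter = 2r = 2√9 = 6.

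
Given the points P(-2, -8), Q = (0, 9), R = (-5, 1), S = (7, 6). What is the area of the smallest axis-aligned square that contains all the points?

The bounding box has width 12 and height 17.
An axis-aligned square enclosing the set must have side ≥ max(width, height).
So the minimum side is max(12, 17) = 17.
Area = 17² = 289.

289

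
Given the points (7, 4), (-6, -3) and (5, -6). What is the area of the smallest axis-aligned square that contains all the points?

The bounding box has width 13 and height 10.
An axis-aligned square enclosing the set must have side ≥ max(width, height).
So the minimum side is max(13, 10) = 13.
Area = 13² = 169.

169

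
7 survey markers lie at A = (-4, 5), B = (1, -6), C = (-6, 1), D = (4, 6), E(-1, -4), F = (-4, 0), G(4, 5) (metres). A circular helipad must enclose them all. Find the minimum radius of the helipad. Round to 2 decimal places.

6.52

By Welzl's lemma the MEC is supported by two points (diametrically opposite) or three points (on a circumcircle).
The minimum enclosing circle is determined by three boundary points: B, C, D.
Their circumcentre is (0.5, 0.5) with r² = 42.5.
The farthest remaining point A is at distance² 40.5 ≤ 42.5.
r = √(42.5) ≈ 6.52.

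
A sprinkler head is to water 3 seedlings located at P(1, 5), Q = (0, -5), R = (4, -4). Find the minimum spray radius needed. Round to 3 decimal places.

5.040

Side lengths²: PQ² = 101, PR² = 90, QR² = 17.
Since PQ² = 101 < 90 + 17 = 107, the triangle is acute, so the smallest enclosing circle is the circumcircle.
Circumcentre = (23/26, -1/26), r² = 8585/338.
r = √(8585/338) ≈ 5.040.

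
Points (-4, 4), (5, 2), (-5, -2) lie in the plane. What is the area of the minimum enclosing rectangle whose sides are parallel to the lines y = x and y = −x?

In coordinates u = x + y, v = x − y the rectangle is axis-aligned; the map (x,y)→(u,v) scales areas by 2.
u-values: 0, 7, -7; range = 7 − (-7) = 14.
v-values: -8, 3, -3; range = 3 − (-8) = 11.
Area = (14 × 11) / 2 = 77.

77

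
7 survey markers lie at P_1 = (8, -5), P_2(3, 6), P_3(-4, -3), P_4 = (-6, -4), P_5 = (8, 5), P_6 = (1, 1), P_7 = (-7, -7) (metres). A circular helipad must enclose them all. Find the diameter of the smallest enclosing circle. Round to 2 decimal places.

19.21

By Welzl's lemma the MEC is supported by two points (diametrically opposite) or three points (on a circumcircle).
The farthest pair is P_5–P_7 with squared distance 369. The circle on this segment as diameter has centre (0.5, -1) and r² = 369/4 = 92.25.
Check P_1: distance² to centre = 72.25 ≤ 92.25, so it lies inside.
All remaining points lie in this disk, and no smaller disk contains both endpoints, so this is the minimum enclosing circle.
Diameter = 2r = 2√(92.25) ≈ 19.21.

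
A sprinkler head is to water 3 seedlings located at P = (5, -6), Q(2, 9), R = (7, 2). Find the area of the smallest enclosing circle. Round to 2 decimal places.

183.78

Side lengths²: PQ² = 234, PR² = 68, QR² = 74.
Since PQ² = 234 ≥ 74 + 68 = 142, the angle opposite PQ is not acute, so the smallest enclosing circle has PQ as diameter.
Centre = midpoint of PQ = (3.5, 1.5), r² = 234/4 = 58.5.
Area = π·r² = π·58.5 ≈ 183.78.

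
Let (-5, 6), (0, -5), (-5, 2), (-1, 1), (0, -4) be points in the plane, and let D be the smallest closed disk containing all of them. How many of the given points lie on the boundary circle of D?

The farthest pair is (-5, 6)–(0, -5) with squared distance 146. The circle on this segment as diameter has centre (-2.5, 0.5) and r² = 146/4 = 36.5.
Check (-5, 2): distance² to centre = 8.5 ≤ 36.5, so it lies inside.
All remaining points lie in this disk, and no smaller disk contains both endpoints, so this is the minimum enclosing circle.
The points at distance exactly r from the centre are (-5, 6), (0, -5) — 2 points.

2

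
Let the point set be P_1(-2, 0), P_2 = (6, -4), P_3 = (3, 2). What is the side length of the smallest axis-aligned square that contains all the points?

8

The bounding box has width 8 and height 6.
An axis-aligned square enclosing the set must have side ≥ max(width, height).
So the minimum side is max(8, 6) = 8.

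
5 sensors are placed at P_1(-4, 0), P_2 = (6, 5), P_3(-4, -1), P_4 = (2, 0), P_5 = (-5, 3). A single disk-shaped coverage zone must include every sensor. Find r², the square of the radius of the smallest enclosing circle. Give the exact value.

36125/1058

The minimum enclosing circle is determined by three boundary points: P_2, P_3, P_5.
Their circumcentre is (37/46, 107/46) with r² = 36125/1058.
The farthest remaining point P_1 is at distance² 30145/1058 ≤ 36125/1058.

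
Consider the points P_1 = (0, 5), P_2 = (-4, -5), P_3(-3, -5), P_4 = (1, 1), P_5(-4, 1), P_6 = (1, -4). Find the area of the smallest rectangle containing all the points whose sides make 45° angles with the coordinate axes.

70

In coordinates u = x + y, v = x − y the rectangle is axis-aligned; the map (x,y)→(u,v) scales areas by 2.
u-values: 5, -9, -8, 2, -3, -3; range = 5 − (-9) = 14.
v-values: -5, 1, 2, 0, -5, 5; range = 5 − (-5) = 10.
Area = (14 × 10) / 2 = 70.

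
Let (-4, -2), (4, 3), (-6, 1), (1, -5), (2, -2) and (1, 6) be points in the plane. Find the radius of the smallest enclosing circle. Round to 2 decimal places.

The minimum enclosing circle of a finite set is fixed by two of the points (as a diameter) or three (as a circumcircle).
The minimum enclosing circle is determined by three boundary points: (-6, 1), (1, -5), (1, 6).
Their circumcentre is (-5/14, 0.5) with r² = 3145/98.
The farthest remaining point (4, 3) is at distance² 2473/98 ≤ 3145/98.
r = √(3145/98) ≈ 5.66.

5.66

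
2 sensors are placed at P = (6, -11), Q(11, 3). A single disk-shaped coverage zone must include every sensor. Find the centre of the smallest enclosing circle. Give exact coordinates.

(8.5, -4)

The smallest circle enclosing two points has them as diameter endpoints.
Centre = midpoint = (8.5, -4); r² = |PQ|²/4 = 221/4 = 55.25.
Centre = (8.5, -4).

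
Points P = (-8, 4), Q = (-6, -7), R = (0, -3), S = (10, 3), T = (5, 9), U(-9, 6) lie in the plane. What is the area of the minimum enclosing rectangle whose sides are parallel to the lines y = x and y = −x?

297

In coordinates u = x + y, v = x − y the rectangle is axis-aligned; the map (x,y)→(u,v) scales areas by 2.
u-values: -4, -13, -3, 13, 14, -3; range = 14 − (-13) = 27.
v-values: -12, 1, 3, 7, -4, -15; range = 7 − (-15) = 22.
Area = (27 × 22) / 2 = 297.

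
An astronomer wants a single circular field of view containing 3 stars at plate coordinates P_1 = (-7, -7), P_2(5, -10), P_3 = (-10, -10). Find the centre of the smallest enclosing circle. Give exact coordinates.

(-2.5, -10)

Side lengths²: P_1P_2² = 153, P_1P_3² = 18, P_2P_3² = 225.
Since P_2P_3² = 225 ≥ 153 + 18 = 171, the angle opposite P_2P_3 is not acute, so the smallest enclosing circle has P_2P_3 as diameter.
Centre = midpoint of P_2P_3 = (-2.5, -10), r² = 225/4 = 56.25.
Centre = (-2.5, -10).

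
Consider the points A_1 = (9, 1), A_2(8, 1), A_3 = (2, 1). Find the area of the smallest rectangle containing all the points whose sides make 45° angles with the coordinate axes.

In coordinates u = x + y, v = x − y the rectangle is axis-aligned; the map (x,y)→(u,v) scales areas by 2.
u-values: 10, 9, 3; range = 10 − 3 = 7.
v-values: 8, 7, 1; range = 8 − 1 = 7.
Area = (7 × 7) / 2 = 24.5.

24.5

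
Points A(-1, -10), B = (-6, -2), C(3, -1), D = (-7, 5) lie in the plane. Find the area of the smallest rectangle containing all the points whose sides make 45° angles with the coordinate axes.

136.5

In coordinates u = x + y, v = x − y the rectangle is axis-aligned; the map (x,y)→(u,v) scales areas by 2.
u-values: -11, -8, 2, -2; range = 2 − (-11) = 13.
v-values: 9, -4, 4, -12; range = 9 − (-12) = 21.
Area = (13 × 21) / 2 = 136.5.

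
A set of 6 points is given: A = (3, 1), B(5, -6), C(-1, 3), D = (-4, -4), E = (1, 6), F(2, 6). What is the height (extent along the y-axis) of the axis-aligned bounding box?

max y = 6, min y = -6, so height = 12.

12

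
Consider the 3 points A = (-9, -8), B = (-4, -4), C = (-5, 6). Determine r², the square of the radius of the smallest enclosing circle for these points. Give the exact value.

53

Side lengths²: AB² = 41, AC² = 212, BC² = 101.
Since AC² = 212 ≥ 101 + 41 = 142, the angle opposite AC is not acute, so the smallest enclosing circle has AC as diameter.
Centre = midpoint of AC = (-7, -1), r² = 212/4 = 53.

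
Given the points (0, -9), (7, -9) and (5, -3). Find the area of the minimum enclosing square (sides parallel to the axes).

The bounding box has width 7 and height 6.
An axis-aligned square enclosing the set must have side ≥ max(width, height).
So the minimum side is max(7, 6) = 7.
Area = 7² = 49.

49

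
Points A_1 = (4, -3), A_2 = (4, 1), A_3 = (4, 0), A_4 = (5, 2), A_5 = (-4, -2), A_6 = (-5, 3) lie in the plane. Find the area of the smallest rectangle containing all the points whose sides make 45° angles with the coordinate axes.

97.5

In coordinates u = x + y, v = x − y the rectangle is axis-aligned; the map (x,y)→(u,v) scales areas by 2.
u-values: 1, 5, 4, 7, -6, -2; range = 7 − (-6) = 13.
v-values: 7, 3, 4, 3, -2, -8; range = 7 − (-8) = 15.
Area = (13 × 15) / 2 = 97.5.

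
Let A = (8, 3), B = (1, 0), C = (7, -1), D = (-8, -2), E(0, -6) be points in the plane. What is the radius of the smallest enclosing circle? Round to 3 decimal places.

8.382

By Welzl's lemma the MEC is supported by two points (diametrically opposite) or three points (on a circumcircle).
The farthest pair is A–D with squared distance 281. The circle on this segment as diameter has centre (0, 0.5) and r² = 281/4 = 70.25.
Check B: distance² to centre = 1.25 ≤ 70.25, so it lies inside.
All remaining points lie in this disk, and no smaller disk contains both endpoints, so this is the minimum enclosing circle.
r = √(70.25) ≈ 8.382.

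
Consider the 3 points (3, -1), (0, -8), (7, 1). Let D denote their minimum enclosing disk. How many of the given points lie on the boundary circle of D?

2

Call the three points A, B, C in the order given.
Side lengths²: AB² = 58, AC² = 20, BC² = 130.
Since BC² = 130 ≥ 58 + 20 = 78, the angle opposite BC is not acute, so the smallest enclosing circle has BC as diameter.
Centre = midpoint of BC = (3.5, -3.5), r² = 130/4 = 32.5.
The points at distance exactly r from the centre are (0, -8), (7, 1) — 2 points.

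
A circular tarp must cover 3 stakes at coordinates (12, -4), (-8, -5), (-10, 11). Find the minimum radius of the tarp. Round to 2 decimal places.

Call the three points A, B, C in the order given.
Side lengths²: AB² = 401, AC² = 709, BC² = 260.
Since AC² = 709 ≥ 401 + 260 = 661, the angle opposite AC is not acute, so the smallest enclosing circle has AC as diameter.
Centre = midpoint of AC = (1, 3.5), r² = 709/4 = 177.25.
r = √(177.25) ≈ 13.31.

13.31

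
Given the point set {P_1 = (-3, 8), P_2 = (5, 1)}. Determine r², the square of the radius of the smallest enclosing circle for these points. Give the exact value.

28.25

The smallest circle enclosing two points has them as diameter endpoints.
Centre = midpoint = (1, 4.5); r² = |P_1P_2|²/4 = 113/4 = 28.25.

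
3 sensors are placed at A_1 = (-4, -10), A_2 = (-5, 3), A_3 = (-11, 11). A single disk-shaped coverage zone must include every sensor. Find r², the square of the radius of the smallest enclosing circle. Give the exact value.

122.5

Side lengths²: A_1A_2² = 170, A_1A_3² = 490, A_2A_3² = 100.
Since A_1A_3² = 490 ≥ 170 + 100 = 270, the angle opposite A_1A_3 is not acute, so the smallest enclosing circle has A_1A_3 as diameter.
Centre = midpoint of A_1A_3 = (-7.5, 0.5), r² = 490/4 = 122.5.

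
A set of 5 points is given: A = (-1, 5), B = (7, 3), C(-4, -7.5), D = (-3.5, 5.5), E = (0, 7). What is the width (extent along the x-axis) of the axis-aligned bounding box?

11

max x = 7, min x = -4, so width = 11.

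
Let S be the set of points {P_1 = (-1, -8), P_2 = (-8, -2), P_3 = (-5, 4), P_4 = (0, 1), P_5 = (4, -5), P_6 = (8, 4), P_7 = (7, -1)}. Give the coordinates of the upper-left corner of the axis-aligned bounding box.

x-range [-8, 8], y-range [-8, 4].
The upper-left corner is (-8, 4).

(-8, 4)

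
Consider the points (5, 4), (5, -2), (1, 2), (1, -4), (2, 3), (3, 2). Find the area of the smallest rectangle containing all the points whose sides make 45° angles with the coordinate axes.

48

In coordinates u = x + y, v = x − y the rectangle is axis-aligned; the map (x,y)→(u,v) scales areas by 2.
u-values: 9, 3, 3, -3, 5, 5; range = 9 − (-3) = 12.
v-values: 1, 7, -1, 5, -1, 1; range = 7 − (-1) = 8.
Area = (12 × 8) / 2 = 48.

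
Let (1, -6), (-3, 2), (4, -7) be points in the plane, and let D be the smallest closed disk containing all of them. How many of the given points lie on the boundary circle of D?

Call the three points A, B, C in the order given.
Side lengths²: AB² = 80, AC² = 10, BC² = 130.
Since BC² = 130 ≥ 80 + 10 = 90, the angle opposite BC is not acute, so the smallest enclosing circle has BC as diameter.
Centre = midpoint of BC = (0.5, -2.5), r² = 130/4 = 32.5.
The points at distance exactly r from the centre are (-3, 2), (4, -7) — 2 points.

2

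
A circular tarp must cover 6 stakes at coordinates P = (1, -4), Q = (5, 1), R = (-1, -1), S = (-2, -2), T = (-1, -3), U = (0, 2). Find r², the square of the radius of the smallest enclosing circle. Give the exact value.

The minimum enclosing circle of a finite set is fixed by two of the points (as a diameter) or three (as a circumcircle).
The farthest pair is Q–S with squared distance 58. The circle on this segment as diameter has centre (1.5, -0.5) and r² = 58/4 = 14.5.
Check P: distance² to centre = 12.5 ≤ 14.5, so it lies inside.
All remaining points lie in this disk, and no smaller disk contains both endpoints, so this is the minimum enclosing circle.

14.5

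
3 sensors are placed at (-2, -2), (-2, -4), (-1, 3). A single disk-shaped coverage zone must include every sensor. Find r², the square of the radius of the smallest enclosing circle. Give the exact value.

12.5

Call the three points A, B, C in the order given.
Side lengths²: AB² = 4, AC² = 26, BC² = 50.
Since BC² = 50 ≥ 26 + 4 = 30, the angle opposite BC is not acute, so the smallest enclosing circle has BC as diameter.
Centre = midpoint of BC = (-1.5, -0.5), r² = 50/4 = 12.5.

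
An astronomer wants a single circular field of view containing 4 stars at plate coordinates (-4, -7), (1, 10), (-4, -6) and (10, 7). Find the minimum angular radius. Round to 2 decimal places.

9.91

A smallest enclosing disk is always determined by at most three of the input points on its boundary.
The minimum enclosing circle is determined by three boundary points: (-4, -7), (1, 10), (10, 7).
Their circumcentre is (2.75, 0.25) with r² = 98.125.
The farthest remaining point (-4, -6) is at distance² 84.625 ≤ 98.125.
r = √(98.125) ≈ 9.91.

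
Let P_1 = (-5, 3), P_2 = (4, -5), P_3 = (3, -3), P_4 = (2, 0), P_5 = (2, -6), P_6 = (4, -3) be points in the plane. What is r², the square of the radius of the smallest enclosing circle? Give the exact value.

A smallest enclosing disk is always determined by at most three of the input points on its boundary.
The farthest pair is P_1–P_2 with squared distance 145. The circle on this segment as diameter has centre (-0.5, -1) and r² = 145/4 = 36.25.
Check P_3: distance² to centre = 16.25 ≤ 36.25, so it lies inside.
All remaining points lie in this disk, and no smaller disk contains both endpoints, so this is the minimum enclosing circle.

36.25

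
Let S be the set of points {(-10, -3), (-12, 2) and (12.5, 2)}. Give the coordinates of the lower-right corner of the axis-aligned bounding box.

(12.5, -3)

x-range [-12, 12.5], y-range [-3, 2].
The lower-right corner is (12.5, -3).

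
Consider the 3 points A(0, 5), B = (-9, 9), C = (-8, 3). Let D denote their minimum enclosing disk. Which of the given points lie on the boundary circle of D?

Side lengths²: AB² = 97, AC² = 68, BC² = 37.
Since AB² = 97 < 68 + 37 = 105, the triangle is acute, so the smallest enclosing circle is the circumcircle.
Circumcentre = (-4.66, 6.64), r² = 24.4052.
The points at distance exactly r from the centre are A, B, C — 3 points.

A, B, C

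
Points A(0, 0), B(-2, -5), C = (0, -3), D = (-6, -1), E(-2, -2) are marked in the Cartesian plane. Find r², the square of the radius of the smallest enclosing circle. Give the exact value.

By Welzl's lemma the MEC is supported by two points (diametrically opposite) or three points (on a circumcircle).
The minimum enclosing circle is determined by three boundary points: A, B, D.
Their circumcentre is (-39/14, -25/14) with r² = 1073/98.
The farthest remaining point C is at distance² 905/98 ≤ 1073/98.

1073/98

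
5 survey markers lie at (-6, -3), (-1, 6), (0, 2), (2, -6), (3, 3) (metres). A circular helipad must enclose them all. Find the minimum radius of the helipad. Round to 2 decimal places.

The minimum enclosing circle is determined by three boundary points: (-6, -3), (-1, 6), (2, -6).
Their circumcentre is (-23/58, -13/58) with r² = 65773/1682.
The farthest remaining point (3, 3) is at distance² 36889/1682 ≤ 65773/1682.
r = √(65773/1682) ≈ 6.25.

6.25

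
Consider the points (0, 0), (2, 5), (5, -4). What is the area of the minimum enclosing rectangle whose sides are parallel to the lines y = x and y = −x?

42

In coordinates u = x + y, v = x − y the rectangle is axis-aligned; the map (x,y)→(u,v) scales areas by 2.
u-values: 0, 7, 1; range = 7 − 0 = 7.
v-values: 0, -3, 9; range = 9 − (-3) = 12.
Area = (7 × 12) / 2 = 42.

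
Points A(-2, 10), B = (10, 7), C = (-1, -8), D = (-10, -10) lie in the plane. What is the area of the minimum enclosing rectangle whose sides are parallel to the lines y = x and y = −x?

351.5

In coordinates u = x + y, v = x − y the rectangle is axis-aligned; the map (x,y)→(u,v) scales areas by 2.
u-values: 8, 17, -9, -20; range = 17 − (-20) = 37.
v-values: -12, 3, 7, 0; range = 7 − (-12) = 19.
Area = (37 × 19) / 2 = 351.5.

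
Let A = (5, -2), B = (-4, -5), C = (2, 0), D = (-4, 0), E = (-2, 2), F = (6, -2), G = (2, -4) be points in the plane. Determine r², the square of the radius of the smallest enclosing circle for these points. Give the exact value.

28.34

The minimum enclosing circle of a finite set is fixed by two of the points (as a diameter) or three (as a circumcircle).
The minimum enclosing circle is determined by three boundary points: B, D, F.
Their circumcentre is (0.7, -2.5) with r² = 28.34.
The farthest remaining point E is at distance² 27.54 ≤ 28.34.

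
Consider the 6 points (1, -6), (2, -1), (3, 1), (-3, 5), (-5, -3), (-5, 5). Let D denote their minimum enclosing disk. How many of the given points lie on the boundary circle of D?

A smallest enclosing disk is always determined by at most three of the input points on its boundary.
The farthest pair is (1, -6)–(-5, 5) with squared distance 157. The circle on this segment as diameter has centre (-2, -0.5) and r² = 157/4 = 39.25.
Check (2, -1): distance² to centre = 16.25 ≤ 39.25, so it lies inside.
All remaining points lie in this disk, and no smaller disk contains both endpoints, so this is the minimum enclosing circle.
The points at distance exactly r from the centre are (1, -6), (-5, 5) — 2 points.

2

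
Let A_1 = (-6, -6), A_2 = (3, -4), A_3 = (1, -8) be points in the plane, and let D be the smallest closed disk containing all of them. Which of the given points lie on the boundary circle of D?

Side lengths²: A_1A_2² = 85, A_1A_3² = 53, A_2A_3² = 20.
Since A_1A_2² = 85 ≥ 53 + 20 = 73, the angle opposite A_1A_2 is not acute, so the smallest enclosing circle has A_1A_2 as diameter.
Centre = midpoint of A_1A_2 = (-1.5, -5), r² = 85/4 = 21.25.
The points at distance exactly r from the centre are A_1, A_2 — 2 points.

A_1, A_2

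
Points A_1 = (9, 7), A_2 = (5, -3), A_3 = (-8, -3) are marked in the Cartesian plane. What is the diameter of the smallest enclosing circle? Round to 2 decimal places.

19.72

Side lengths²: A_1A_2² = 116, A_1A_3² = 389, A_2A_3² = 169.
Since A_1A_3² = 389 ≥ 169 + 116 = 285, the angle opposite A_1A_3 is not acute, so the smallest enclosing circle has A_1A_3 as diameter.
Centre = midpoint of A_1A_3 = (0.5, 2), r² = 389/4 = 97.25.
Diameter = 2r = 2√(97.25) ≈ 19.72.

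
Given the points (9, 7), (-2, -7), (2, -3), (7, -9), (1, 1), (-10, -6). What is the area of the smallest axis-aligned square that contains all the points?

361

The bounding box has width 19 and height 16.
An axis-aligned square enclosing the set must have side ≥ max(width, height).
So the minimum side is max(19, 16) = 19.
Area = 19² = 361.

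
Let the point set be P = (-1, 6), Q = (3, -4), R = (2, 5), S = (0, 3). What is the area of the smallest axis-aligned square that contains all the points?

The bounding box has width 4 and height 10.
An axis-aligned square enclosing the set must have side ≥ max(width, height).
So the minimum side is max(4, 10) = 10.
Area = 10² = 100.

100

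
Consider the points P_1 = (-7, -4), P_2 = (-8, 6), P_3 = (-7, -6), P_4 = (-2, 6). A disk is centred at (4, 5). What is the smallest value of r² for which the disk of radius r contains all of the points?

242

The required radius is the distance from (4, 5) to the farthest point.
Squared distances: 202, 145, 242, 37.
Maximum is 242, attained at P_3.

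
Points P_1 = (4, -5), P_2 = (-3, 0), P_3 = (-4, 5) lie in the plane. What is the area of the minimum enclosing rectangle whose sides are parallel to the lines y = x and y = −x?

36

In coordinates u = x + y, v = x − y the rectangle is axis-aligned; the map (x,y)→(u,v) scales areas by 2.
u-values: -1, -3, 1; range = 1 − (-3) = 4.
v-values: 9, -3, -9; range = 9 − (-9) = 18.
Area = (4 × 18) / 2 = 36.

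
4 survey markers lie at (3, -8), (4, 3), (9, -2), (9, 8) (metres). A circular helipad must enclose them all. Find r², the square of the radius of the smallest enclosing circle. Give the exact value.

The farthest pair is (3, -8)–(9, 8) with squared distance 292. The circle on this segment as diameter has centre (6, 0) and r² = 292/4 = 73.
Check (4, 3): distance² to centre = 13 ≤ 73, so it lies inside.
All remaining points lie in this disk, and no smaller disk contains both endpoints, so this is the minimum enclosing circle.

73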